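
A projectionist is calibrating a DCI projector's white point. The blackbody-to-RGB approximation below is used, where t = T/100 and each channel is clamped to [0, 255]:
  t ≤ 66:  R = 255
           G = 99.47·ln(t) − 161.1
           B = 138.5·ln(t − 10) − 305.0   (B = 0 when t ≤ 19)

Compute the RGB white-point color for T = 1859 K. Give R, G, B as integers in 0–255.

t = 1859/100 = 18.59; the t ≤ 66 branch applies.
R = 255 by definition for t ≤ 66.
G = 99.47·ln 18.59 − 161.1 = 99.47·2.9226 − 161.1 = 129.613.
t = 18.59 ≤ 19, so B = 0.
Rounded: (255, 130, 0).

R=255, G=130, B=0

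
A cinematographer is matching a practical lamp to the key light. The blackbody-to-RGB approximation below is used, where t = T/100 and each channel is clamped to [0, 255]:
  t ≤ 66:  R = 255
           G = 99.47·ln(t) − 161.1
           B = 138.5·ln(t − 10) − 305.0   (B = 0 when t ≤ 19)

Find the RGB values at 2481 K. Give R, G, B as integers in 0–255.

t = 2481/100 = 24.81; the t ≤ 66 branch applies.
R = 255 by definition for t ≤ 66.
G = 99.47·ln 24.81 − 161.1 = 99.47·3.2112 − 161.1 = 158.323.
B = 138.5·ln(24.81 − 10) − 305.0 = 138.5·ln 14.81 − 305.0 = 138.5·2.6953 − 305.0 = 68.299.
Rounded: (255, 158, 68).

R=255, G=158, B=68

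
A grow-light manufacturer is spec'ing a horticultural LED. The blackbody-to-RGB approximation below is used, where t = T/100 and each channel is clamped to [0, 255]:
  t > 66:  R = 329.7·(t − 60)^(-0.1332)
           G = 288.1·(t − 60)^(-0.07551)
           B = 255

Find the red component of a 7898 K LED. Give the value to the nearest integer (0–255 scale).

t = 7898/100 = 78.98; the t > 66 branch applies.
R = 329.7·(78.98 − 60)^(-0.1332) = 329.7·18.98^(-0.1332) = 329.7·0.67566 = 222.767.
Rounded: 223.

223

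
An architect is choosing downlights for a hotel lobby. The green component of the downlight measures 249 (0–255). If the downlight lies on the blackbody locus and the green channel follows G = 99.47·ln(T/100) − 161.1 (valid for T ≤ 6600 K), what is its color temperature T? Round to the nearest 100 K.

ln t = (249 + 161.1) / 99.47 = 4.1229.
t = e^4.1229 = 61.735.
T = 100·t = 6174 K → 6200 K to the nearest 100 K.

6200 K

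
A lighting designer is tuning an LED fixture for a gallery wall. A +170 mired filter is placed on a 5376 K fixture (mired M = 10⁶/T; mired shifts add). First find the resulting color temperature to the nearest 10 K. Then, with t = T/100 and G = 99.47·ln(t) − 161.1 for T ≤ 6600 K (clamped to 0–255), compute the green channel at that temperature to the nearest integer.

M_in = 10⁶/5376 = 186.01; M_out = 186.01 + (+170) = 356.01.
T_out = 10⁶/356.01 = 2808.9 K → 2810 K; t = 28.1.
G = 99.47·ln 28.1 − 161.1 = 99.47·3.3358 − 161.1 = 170.709.
Rounded: 171.

171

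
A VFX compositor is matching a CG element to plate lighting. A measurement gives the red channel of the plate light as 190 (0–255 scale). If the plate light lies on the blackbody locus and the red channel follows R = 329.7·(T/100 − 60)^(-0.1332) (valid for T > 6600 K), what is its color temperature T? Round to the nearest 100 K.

12300 K

(t − 60)^(-0.1332) = 190/329.7 = 0.57628.
t − 60 = 0.57628^(1/-0.1332) = 0.57628^(-7.508) = 62.667, so t = 122.667.
T = 100·t = 12267 K → 12300 K to the nearest 100 K.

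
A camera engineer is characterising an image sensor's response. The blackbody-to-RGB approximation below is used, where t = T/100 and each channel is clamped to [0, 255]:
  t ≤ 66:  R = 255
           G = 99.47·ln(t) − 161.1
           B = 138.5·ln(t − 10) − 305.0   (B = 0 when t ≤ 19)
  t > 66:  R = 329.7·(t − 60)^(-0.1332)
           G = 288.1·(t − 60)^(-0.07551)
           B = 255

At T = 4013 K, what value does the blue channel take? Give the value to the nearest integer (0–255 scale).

167

t = 4013/100 = 40.13; the t ≤ 66 branch applies.
B = 138.5·ln(40.13 − 10) − 305.0 = 138.5·ln 30.13 − 305.0 = 138.5·3.4055 − 305.0 = 166.665.
Rounded: 167.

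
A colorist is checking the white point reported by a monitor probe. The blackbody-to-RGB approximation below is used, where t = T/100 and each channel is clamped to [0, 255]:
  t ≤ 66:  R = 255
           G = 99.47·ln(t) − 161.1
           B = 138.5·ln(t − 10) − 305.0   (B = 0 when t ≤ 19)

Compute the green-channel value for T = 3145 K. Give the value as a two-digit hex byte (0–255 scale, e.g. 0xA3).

0xB6

t = 3145/100 = 31.45; the t ≤ 66 branch applies.
G = 99.47·ln 31.45 − 161.1 = 99.47·3.4484 − 161.1 = 181.912.
Rounded: 182; in hex, 0xB6.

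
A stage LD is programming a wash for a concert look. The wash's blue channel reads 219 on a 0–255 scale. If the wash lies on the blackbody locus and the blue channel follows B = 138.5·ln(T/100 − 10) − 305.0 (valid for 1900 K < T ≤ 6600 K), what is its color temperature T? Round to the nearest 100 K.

5400 K

ln(t − 10) = (219 + 305.0) / 138.5 = 3.7834.
t − 10 = e^3.7834 = 43.965, so t = 53.965.
T = 100·t = 5396 K → 5400 K to the nearest 100 K.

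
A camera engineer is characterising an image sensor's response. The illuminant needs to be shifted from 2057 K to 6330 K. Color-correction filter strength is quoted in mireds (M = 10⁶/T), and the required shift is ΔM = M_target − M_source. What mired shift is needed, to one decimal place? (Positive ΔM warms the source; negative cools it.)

-328.2 mireds

M_source = 10⁶/2057 = 486.145; M_target = 10⁶/6330 = 157.978.
ΔM = 157.978 − 486.145 = -328.167 → -328.2 mireds, a cooling shift.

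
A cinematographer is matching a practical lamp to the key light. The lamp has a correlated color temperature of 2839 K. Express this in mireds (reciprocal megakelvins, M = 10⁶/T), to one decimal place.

352.2 mireds

M = 10⁶ / 2839 = 352.237 → 352.2 mireds.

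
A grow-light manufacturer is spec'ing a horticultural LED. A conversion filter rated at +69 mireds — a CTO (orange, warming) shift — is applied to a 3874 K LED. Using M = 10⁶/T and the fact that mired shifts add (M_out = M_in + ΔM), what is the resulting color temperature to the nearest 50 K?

3050 K

M_in = 10⁶/3874 = 258.13 mireds.
M_out = 258.13 + (+69) = 327.13 mireds.
T_out = 10⁶/327.13 = 3056.9 K → 3050 K.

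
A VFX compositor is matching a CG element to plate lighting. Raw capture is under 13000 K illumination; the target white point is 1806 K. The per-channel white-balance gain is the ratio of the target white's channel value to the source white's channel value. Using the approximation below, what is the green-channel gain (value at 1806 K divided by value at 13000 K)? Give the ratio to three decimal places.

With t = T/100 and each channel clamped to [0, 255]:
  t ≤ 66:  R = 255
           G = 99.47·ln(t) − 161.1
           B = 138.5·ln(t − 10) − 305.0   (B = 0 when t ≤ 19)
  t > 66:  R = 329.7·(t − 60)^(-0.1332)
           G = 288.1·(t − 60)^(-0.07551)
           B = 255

At 13000 K (t = 130):
  G = 288.1·(130 − 60)^(-0.07551) = 288.1·70^(-0.07551) = 288.1·0.72557 = 209.035.
At 1806 K (t = 18.06):
  G = 99.47·ln 18.06 − 161.1 = 99.47·2.8937 − 161.1 = 126.736.
Gain = 126.736 / 209.035 = 0.6063 → 0.606.

0.606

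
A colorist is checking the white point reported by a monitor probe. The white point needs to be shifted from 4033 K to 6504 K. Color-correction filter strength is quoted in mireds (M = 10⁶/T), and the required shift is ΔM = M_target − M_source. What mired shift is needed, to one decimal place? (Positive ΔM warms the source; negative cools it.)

M_source = 10⁶/4033 = 247.954; M_target = 10⁶/6504 = 153.752.
ΔM = 153.752 − 247.954 = -94.203 → -94.2 mireds, a cooling shift.

-94.2 mireds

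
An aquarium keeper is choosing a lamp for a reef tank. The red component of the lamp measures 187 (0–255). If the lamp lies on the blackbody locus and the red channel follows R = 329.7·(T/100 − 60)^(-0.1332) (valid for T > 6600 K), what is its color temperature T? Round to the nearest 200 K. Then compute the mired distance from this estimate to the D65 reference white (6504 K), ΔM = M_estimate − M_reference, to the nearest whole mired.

-77 mireds

(t − 60)^(-0.1332) = 187/329.7 = 0.56718.
t − 60 = 0.56718^(1/-0.1332) = 0.56718^(-7.508) = 70.620, so t = 130.620.
T = 100·t = 13062 K → 13000 K to the nearest 200 K.
M_estimate = 10⁶/13000 = 76.92; M_reference = 10⁶/6504 = 153.75.
ΔM = 76.92 − 153.75 = -76.83 → -77 mireds.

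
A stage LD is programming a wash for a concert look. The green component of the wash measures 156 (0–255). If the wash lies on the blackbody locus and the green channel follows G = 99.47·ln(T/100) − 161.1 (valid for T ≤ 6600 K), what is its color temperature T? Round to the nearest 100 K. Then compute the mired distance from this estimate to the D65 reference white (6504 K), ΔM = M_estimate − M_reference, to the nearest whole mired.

ln t = (156 + 161.1) / 99.47 = 3.1879.
t = e^3.1879 = 24.237.
T = 100·t = 2424 K → 2400 K to the nearest 100 K.
M_estimate = 10⁶/2400 = 416.67; M_reference = 10⁶/6504 = 153.75.
ΔM = 416.67 − 153.75 = 262.92 → +263 mireds.

+263 mireds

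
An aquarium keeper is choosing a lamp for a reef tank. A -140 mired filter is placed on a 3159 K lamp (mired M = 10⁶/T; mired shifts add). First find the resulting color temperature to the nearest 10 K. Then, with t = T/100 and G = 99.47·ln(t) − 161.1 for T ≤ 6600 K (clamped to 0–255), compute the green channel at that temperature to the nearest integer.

240

M_in = 10⁶/3159 = 316.56; M_out = 316.56 + (-140) = 176.56.
T_out = 10⁶/176.56 = 5663.9 K → 5660 K; t = 56.6.
G = 99.47·ln 56.6 − 161.1 = 99.47·4.0360 − 161.1 = 240.362.
Rounded: 240.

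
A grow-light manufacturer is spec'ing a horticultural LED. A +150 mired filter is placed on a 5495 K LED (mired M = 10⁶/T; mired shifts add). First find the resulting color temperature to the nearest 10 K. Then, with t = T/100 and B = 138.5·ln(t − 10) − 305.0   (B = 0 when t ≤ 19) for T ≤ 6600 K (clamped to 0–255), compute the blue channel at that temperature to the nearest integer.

M_in = 10⁶/5495 = 181.98; M_out = 181.98 + (+150) = 331.98.
T_out = 10⁶/331.98 = 3012.2 K → 3010 K; t = 30.1.
B = 138.5·ln(30.1 − 10) − 305.0 = 138.5·ln 20.1 − 305.0 = 138.5·3.0007 − 305.0 = 110.600.
Rounded: 111.

111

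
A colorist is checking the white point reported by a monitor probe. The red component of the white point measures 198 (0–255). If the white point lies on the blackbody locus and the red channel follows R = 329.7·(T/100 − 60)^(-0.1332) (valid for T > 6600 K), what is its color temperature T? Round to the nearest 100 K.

(t − 60)^(-0.1332) = 198/329.7 = 0.60055.
t − 60 = 0.60055^(1/-0.1332) = 0.60055^(-7.508) = 45.980, so t = 105.980.
T = 100·t = 10598 K → 10600 K to the nearest 100 K.

10600 K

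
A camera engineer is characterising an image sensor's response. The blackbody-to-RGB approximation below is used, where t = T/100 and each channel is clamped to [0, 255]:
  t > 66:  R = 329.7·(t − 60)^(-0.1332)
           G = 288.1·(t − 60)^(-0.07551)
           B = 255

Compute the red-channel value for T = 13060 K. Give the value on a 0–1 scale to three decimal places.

0.733

t = 13060/100 = 130.6; the t > 66 branch applies.
R = 329.7·(130.6 − 60)^(-0.1332) = 329.7·70.6^(-0.1332) = 329.7·0.56720 = 187.007.
On a 0–1 scale: 187.007/255 = 0.7334 → 0.733.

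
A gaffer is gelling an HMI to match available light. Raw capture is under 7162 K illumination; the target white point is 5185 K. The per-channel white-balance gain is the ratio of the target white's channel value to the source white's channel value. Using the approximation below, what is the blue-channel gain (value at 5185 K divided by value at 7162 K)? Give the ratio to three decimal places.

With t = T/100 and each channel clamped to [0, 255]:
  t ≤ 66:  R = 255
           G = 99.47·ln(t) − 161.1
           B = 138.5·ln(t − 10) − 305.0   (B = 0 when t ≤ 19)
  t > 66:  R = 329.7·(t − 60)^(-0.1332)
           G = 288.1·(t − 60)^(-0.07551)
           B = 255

0.832

At 7162 K (t = 71.62):
  B = 255 by definition for t > 66.
At 5185 K (t = 51.85):
  B = 138.5·ln(51.85 − 10) − 305.0 = 138.5·ln 41.85 − 305.0 = 138.5·3.7341 − 305.0 = 212.172.
Gain = 212.172 / 255.000 = 0.8320 → 0.832.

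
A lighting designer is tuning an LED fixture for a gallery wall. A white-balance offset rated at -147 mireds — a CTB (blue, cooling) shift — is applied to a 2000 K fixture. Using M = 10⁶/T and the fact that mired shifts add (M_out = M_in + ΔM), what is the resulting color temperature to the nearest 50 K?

2850 K

M_in = 10⁶/2000 = 500.00 mireds.
M_out = 500.00 + (-147) = 353.00 mireds.
T_out = 10⁶/353.00 = 2832.9 K → 2850 K.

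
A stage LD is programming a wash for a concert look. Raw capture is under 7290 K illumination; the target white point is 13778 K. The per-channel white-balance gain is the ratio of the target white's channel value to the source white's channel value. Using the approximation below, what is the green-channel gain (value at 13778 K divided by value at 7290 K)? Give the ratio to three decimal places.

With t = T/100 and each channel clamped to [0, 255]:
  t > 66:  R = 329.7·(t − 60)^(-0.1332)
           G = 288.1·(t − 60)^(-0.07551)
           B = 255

0.873

At 7290 K (t = 72.9):
  G = 288.1·(72.9 − 60)^(-0.07551) = 288.1·12.9^(-0.07551) = 288.1·0.82440 = 237.510.
At 13778 K (t = 137.78):
  G = 288.1·(137.78 − 60)^(-0.07551) = 288.1·77.78^(-0.07551) = 288.1·0.71981 = 207.379.
Gain = 207.379 / 237.510 = 0.8731 → 0.873.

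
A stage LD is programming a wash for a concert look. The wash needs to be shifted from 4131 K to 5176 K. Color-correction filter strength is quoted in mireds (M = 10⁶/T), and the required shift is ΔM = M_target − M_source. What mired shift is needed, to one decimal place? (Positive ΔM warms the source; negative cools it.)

-48.9 mireds

M_source = 10⁶/4131 = 242.072; M_target = 10⁶/5176 = 193.199.
ΔM = 193.199 − 242.072 = -48.873 → -48.9 mireds, a cooling shift.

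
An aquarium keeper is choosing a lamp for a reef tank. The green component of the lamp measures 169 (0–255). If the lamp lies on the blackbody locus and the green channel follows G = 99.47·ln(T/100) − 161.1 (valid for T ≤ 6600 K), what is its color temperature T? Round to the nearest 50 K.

2750 K

ln t = (169 + 161.1) / 99.47 = 3.3186.
t = e^3.3186 = 27.621.
T = 100·t = 2762 K → 2750 K to the nearest 50 K.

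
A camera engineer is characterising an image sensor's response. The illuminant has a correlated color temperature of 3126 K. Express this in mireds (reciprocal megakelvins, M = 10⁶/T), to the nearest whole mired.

M = 10⁶ / 3126 = 319.898 → 320 mireds.

320 mireds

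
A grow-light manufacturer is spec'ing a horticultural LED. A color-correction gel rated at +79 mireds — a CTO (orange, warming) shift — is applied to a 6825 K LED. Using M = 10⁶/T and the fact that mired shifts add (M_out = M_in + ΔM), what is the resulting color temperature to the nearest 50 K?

M_in = 10⁶/6825 = 146.52 mireds.
M_out = 146.52 + (+79) = 225.52 mireds.
T_out = 10⁶/225.52 = 4434.2 K → 4450 K.

4450 K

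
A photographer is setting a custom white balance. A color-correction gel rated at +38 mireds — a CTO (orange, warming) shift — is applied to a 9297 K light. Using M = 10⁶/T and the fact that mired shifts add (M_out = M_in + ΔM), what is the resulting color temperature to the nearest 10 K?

M_in = 10⁶/9297 = 107.56 mireds.
M_out = 107.56 + (+38) = 145.56 mireds.
T_out = 10⁶/145.56 = 6869.9 K → 6870 K.

6870 K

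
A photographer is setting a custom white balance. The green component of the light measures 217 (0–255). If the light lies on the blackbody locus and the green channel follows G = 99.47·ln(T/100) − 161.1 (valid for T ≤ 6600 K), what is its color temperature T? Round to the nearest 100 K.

4500 K

ln t = (217 + 161.1) / 99.47 = 3.8011.
t = e^3.8011 = 44.752.
T = 100·t = 4475 K → 4500 K to the nearest 100 K.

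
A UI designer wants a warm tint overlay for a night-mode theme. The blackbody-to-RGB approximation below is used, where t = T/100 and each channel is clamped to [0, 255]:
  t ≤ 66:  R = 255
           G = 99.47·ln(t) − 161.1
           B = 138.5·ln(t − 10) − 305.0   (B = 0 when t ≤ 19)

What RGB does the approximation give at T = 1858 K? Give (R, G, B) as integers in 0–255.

(255, 130, 0)

t = 1858/100 = 18.58; the t ≤ 66 branch applies.
R = 255 by definition for t ≤ 66.
G = 99.47·ln 18.58 − 161.1 = 99.47·2.9221 − 161.1 = 129.560.
t = 18.58 ≤ 19, so B = 0.
Rounded: (255, 130, 0).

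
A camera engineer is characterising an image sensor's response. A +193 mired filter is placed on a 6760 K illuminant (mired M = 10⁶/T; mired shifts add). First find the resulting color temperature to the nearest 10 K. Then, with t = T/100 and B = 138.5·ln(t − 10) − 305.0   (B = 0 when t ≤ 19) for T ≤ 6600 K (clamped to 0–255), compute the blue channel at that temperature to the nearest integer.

M_in = 10⁶/6760 = 147.93; M_out = 147.93 + (+193) = 340.93.
T_out = 10⁶/340.93 = 2933.2 K → 2930 K; t = 29.3.
B = 138.5·ln(29.3 − 10) − 305.0 = 138.5·ln 19.3 − 305.0 = 138.5·2.9601 − 305.0 = 104.975.
Rounded: 105.

105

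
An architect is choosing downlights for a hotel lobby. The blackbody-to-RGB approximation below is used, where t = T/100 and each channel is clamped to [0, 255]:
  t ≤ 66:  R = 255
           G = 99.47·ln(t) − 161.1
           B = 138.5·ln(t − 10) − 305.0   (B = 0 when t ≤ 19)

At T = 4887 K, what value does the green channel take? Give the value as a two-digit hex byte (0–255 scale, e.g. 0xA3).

t = 4887/100 = 48.87; the t ≤ 66 branch applies.
G = 99.47·ln 48.87 − 161.1 = 99.47·3.8892 − 161.1 = 225.755.
Rounded: 226; in hex, 0xE2.

0xE2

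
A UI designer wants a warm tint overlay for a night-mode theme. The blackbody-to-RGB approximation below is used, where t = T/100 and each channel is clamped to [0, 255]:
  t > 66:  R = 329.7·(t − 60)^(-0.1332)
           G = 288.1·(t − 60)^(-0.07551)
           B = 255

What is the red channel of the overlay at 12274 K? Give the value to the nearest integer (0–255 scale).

t = 12274/100 = 122.74; the t > 66 branch applies.
R = 329.7·(122.74 − 60)^(-0.1332) = 329.7·62.74^(-0.1332) = 329.7·0.57619 = 189.970.
Rounded: 190.

190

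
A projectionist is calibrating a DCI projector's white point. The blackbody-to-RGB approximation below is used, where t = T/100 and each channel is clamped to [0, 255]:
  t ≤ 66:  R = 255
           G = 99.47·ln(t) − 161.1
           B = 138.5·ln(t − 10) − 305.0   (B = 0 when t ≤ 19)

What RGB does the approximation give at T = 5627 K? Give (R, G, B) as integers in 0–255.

t = 5627/100 = 56.27; the t ≤ 66 branch applies.
R = 255 by definition for t ≤ 66.
G = 99.47·ln 56.27 − 161.1 = 99.47·4.0302 − 161.1 = 239.780.
B = 138.5·ln(56.27 − 10) − 305.0 = 138.5·ln 46.27 − 305.0 = 138.5·3.8345 − 305.0 = 226.077.
Rounded: (255, 240, 226).

(255, 240, 226)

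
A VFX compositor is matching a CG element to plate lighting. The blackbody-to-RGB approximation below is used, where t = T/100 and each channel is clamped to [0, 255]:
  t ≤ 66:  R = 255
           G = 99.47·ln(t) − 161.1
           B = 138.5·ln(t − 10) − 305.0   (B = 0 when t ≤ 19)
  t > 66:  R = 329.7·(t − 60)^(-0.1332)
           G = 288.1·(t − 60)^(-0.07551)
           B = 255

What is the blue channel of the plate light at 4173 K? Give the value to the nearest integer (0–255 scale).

t = 4173/100 = 41.73; the t ≤ 66 branch applies.
B = 138.5·ln(41.73 − 10) − 305.0 = 138.5·ln 31.73 − 305.0 = 138.5·3.4573 − 305.0 = 173.831.
Rounded: 174.

174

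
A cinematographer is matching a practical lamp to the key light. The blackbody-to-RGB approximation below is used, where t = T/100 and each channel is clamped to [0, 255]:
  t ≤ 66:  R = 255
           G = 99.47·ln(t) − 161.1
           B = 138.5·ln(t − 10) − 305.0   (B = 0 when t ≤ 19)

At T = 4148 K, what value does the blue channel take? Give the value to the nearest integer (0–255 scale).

t = 4148/100 = 41.48; the t ≤ 66 branch applies.
B = 138.5·ln(41.48 − 10) − 305.0 = 138.5·ln 31.48 − 305.0 = 138.5·3.4494 − 305.0 = 172.735.
Rounded: 173.

173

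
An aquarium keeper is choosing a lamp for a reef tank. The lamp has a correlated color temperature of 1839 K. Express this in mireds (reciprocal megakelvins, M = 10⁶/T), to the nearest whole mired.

M = 10⁶ / 1839 = 543.774 → 544 mireds.

544 mireds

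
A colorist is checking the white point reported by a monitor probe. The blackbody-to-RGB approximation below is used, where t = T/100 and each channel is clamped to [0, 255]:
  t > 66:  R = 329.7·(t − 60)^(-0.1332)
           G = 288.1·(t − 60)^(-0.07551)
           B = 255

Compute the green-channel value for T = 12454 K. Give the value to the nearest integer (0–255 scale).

210

t = 12454/100 = 124.54; the t > 66 branch applies.
G = 288.1·(124.54 − 60)^(-0.07551) = 288.1·64.54^(-0.07551) = 288.1·0.73003 = 210.321.
Rounded: 210.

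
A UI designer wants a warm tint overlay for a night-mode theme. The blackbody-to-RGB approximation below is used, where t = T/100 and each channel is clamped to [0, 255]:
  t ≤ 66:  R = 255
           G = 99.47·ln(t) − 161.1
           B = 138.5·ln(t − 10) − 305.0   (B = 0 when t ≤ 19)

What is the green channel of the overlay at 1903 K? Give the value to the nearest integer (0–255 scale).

t = 1903/100 = 19.03; the t ≤ 66 branch applies.
G = 99.47·ln 19.03 − 161.1 = 99.47·2.9460 − 161.1 = 131.940.
Rounded: 132.

132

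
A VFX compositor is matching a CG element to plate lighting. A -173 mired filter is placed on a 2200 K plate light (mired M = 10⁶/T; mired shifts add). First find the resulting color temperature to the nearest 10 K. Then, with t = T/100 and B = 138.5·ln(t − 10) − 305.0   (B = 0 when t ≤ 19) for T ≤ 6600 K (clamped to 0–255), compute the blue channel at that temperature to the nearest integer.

M_in = 10⁶/2200 = 454.55; M_out = 454.55 + (-173) = 281.55.
T_out = 10⁶/281.55 = 3551.8 K → 3550 K; t = 35.5.
B = 138.5·ln(35.5 − 10) − 305.0 = 138.5·ln 25.5 − 305.0 = 138.5·3.2387 − 305.0 = 143.557.
Rounded: 144.

144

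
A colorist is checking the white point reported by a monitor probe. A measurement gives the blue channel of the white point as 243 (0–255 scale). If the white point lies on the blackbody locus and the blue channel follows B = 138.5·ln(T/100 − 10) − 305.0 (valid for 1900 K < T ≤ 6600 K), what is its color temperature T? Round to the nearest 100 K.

6200 K

ln(t − 10) = (243 + 305.0) / 138.5 = 3.9567.
t − 10 = e^3.9567 = 52.283, so t = 62.283.
T = 100·t = 6228 K → 6200 K to the nearest 100 K.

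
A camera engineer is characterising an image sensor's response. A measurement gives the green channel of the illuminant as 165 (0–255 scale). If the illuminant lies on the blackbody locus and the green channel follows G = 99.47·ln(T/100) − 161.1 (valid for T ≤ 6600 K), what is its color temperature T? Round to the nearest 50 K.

2650 K

ln t = (165 + 161.1) / 99.47 = 3.2784.
t = e^3.2784 = 26.533.
T = 100·t = 2653 K → 2650 K to the nearest 50 K.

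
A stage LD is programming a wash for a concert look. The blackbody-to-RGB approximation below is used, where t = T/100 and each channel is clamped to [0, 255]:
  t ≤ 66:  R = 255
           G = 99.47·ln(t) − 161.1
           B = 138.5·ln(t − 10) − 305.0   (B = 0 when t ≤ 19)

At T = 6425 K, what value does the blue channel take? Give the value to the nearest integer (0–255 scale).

t = 6425/100 = 64.25; the t ≤ 66 branch applies.
B = 138.5·ln(64.25 − 10) − 305.0 = 138.5·ln 54.25 − 305.0 = 138.5·3.9936 − 305.0 = 248.114.
Rounded: 248.

248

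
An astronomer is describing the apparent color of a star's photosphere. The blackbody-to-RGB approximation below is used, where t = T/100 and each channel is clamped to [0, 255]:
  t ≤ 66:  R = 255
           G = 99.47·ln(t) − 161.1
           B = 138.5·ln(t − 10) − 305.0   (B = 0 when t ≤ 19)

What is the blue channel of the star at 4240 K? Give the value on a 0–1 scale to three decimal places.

0.693

t = 4240/100 = 42.4; the t ≤ 66 branch applies.
B = 138.5·ln(42.4 − 10) − 305.0 = 138.5·ln 32.4 − 305.0 = 138.5·3.4782 − 305.0 = 176.725.
On a 0–1 scale: 176.725/255 = 0.6930 → 0.693.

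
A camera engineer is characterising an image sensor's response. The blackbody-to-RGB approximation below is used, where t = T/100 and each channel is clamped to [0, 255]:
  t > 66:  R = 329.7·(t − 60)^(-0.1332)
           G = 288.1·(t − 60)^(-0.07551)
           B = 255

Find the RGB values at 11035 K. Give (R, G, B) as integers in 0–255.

(196, 214, 255)

t = 11035/100 = 110.35; the t > 66 branch applies.
R = 329.7·(110.35 − 60)^(-0.1332) = 329.7·50.35^(-0.1332) = 329.7·0.59333 = 195.620.
G = 288.1·(110.35 − 60)^(-0.07551) = 288.1·50.35^(-0.07551) = 288.1·0.74384 = 214.302.
B = 255 by definition for t > 66.
Rounded: (196, 214, 255).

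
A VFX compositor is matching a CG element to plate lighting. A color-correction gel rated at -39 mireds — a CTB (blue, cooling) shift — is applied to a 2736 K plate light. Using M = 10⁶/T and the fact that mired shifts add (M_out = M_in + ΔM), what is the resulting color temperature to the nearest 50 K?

M_in = 10⁶/2736 = 365.50 mireds.
M_out = 365.50 + (-39) = 326.50 mireds.
T_out = 10⁶/326.50 = 3062.8 K → 3050 K.

3050 K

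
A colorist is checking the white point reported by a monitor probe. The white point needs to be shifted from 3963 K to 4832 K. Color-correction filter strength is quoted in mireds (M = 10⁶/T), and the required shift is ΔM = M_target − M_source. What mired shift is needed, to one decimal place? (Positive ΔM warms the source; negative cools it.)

-45.4 mireds

M_source = 10⁶/3963 = 252.334; M_target = 10⁶/4832 = 206.954.
ΔM = 206.954 − 252.334 = -45.380 → -45.4 mireds, a cooling shift.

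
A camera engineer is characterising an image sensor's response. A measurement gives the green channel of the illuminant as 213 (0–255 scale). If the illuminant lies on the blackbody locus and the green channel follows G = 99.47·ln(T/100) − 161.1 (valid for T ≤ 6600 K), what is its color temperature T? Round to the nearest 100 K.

4300 K

ln t = (213 + 161.1) / 99.47 = 3.7609.
t = e^3.7609 = 42.989.
T = 100·t = 4299 K → 4300 K to the nearest 100 K.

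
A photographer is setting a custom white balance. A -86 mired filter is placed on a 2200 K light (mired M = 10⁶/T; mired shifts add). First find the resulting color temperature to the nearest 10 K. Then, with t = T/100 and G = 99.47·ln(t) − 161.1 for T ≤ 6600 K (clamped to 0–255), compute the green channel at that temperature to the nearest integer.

M_in = 10⁶/2200 = 454.55; M_out = 454.55 + (-86) = 368.55.
T_out = 10⁶/368.55 = 2713.4 K → 2710 K; t = 27.1.
G = 99.47·ln 27.1 − 161.1 = 99.47·3.2995 − 161.1 = 167.105.
Rounded: 167.

167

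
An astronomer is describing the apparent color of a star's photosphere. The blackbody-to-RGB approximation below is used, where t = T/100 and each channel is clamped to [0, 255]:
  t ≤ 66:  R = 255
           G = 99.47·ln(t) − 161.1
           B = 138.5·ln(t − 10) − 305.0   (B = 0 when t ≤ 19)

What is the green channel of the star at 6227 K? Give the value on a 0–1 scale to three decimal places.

0.980

t = 6227/100 = 62.27; the t ≤ 66 branch applies.
G = 99.47·ln 62.27 − 161.1 = 99.47·4.1315 − 161.1 = 249.858.
On a 0–1 scale: 249.858/255 = 0.9798 → 0.980.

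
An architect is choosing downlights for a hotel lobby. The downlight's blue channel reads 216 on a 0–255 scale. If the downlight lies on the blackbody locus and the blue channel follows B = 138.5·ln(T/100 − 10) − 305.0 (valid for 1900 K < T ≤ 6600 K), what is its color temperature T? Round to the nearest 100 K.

5300 K

ln(t − 10) = (216 + 305.0) / 138.5 = 3.7617.
t − 10 = e^3.7617 = 43.023, so t = 53.023.
T = 100·t = 5302 K → 5300 K to the nearest 100 K.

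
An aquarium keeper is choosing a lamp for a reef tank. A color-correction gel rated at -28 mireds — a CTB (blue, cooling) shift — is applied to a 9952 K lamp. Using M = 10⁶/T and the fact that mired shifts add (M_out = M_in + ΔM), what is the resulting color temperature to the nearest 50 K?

13800 K

M_in = 10⁶/9952 = 100.48 mireds.
M_out = 100.48 + (-28) = 72.48 mireds.
T_out = 10⁶/72.48 = 13796.5 K → 13800 K.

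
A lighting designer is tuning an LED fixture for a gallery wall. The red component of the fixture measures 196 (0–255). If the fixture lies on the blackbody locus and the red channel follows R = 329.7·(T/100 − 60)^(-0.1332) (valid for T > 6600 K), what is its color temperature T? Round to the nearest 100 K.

11000 K

(t − 60)^(-0.1332) = 196/329.7 = 0.59448.
t − 60 = 0.59448^(1/-0.1332) = 0.59448^(-7.508) = 49.621, so t = 109.621.
T = 100·t = 10962 K → 11000 K to the nearest 100 K.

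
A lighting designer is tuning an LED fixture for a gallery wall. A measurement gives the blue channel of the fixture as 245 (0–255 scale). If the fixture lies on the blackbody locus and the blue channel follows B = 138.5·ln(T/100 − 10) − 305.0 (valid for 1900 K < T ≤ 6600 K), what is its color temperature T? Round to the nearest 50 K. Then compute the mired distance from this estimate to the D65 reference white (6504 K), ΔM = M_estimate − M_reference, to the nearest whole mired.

+5 mireds

ln(t − 10) = (245 + 305.0) / 138.5 = 3.9711.
t − 10 = e^3.9711 = 53.044, so t = 63.044.
T = 100·t = 6304 K → 6300 K to the nearest 50 K.
M_estimate = 10⁶/6300 = 158.73; M_reference = 10⁶/6504 = 153.75.
ΔM = 158.73 − 153.75 = 4.98 → +5 mireds.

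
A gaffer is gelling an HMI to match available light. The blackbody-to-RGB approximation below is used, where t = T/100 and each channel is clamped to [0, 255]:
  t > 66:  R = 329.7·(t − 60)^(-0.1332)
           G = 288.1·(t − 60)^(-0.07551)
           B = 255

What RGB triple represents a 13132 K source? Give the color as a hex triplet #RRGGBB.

#BBD1FF

t = 13132/100 = 131.32; the t > 66 branch applies.
R = 329.7·(131.32 − 60)^(-0.1332) = 329.7·71.32^(-0.1332) = 329.7·0.56644 = 186.755.
G = 288.1·(131.32 − 60)^(-0.07551) = 288.1·71.32^(-0.07551) = 288.1·0.72454 = 208.741.
B = 255 by definition for t > 66.
Rounded: (187, 209, 255).
In hex: #BBD1FF.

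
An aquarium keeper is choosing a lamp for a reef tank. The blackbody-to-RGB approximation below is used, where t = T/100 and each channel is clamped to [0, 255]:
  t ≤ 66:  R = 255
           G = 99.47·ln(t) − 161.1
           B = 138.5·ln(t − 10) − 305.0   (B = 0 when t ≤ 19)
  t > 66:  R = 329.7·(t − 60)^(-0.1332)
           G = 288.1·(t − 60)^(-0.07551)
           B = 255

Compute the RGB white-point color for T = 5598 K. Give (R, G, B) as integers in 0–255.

t = 5598/100 = 55.98; the t ≤ 66 branch applies.
R = 255 by definition for t ≤ 66.
G = 99.47·ln 55.98 − 161.1 = 99.47·4.0250 − 161.1 = 239.266.
B = 138.5·ln(55.98 − 10) − 305.0 = 138.5·ln 45.98 − 305.0 = 138.5·3.8282 − 305.0 = 225.207.
Rounded: (255, 239, 225).

(255, 239, 225)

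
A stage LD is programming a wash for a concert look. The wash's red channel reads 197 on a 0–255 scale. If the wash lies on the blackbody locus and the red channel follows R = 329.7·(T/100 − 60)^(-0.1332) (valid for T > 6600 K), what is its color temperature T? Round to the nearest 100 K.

10800 K

(t − 60)^(-0.1332) = 197/329.7 = 0.59751.
t − 60 = 0.59751^(1/-0.1332) = 0.59751^(-7.508) = 47.761, so t = 107.761.
T = 100·t = 10776 K → 10800 K to the nearest 100 K.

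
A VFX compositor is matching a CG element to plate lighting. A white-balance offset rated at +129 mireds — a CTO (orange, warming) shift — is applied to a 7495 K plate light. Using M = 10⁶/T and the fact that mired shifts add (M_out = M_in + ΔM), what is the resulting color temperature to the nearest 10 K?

3810 K

M_in = 10⁶/7495 = 133.42 mireds.
M_out = 133.42 + (+129) = 262.42 mireds.
T_out = 10⁶/262.42 = 3810.7 K → 3810 K.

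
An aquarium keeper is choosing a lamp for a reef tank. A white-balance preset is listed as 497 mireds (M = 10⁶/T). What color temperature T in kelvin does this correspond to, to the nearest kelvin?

2012 K

T = 10⁶ / 497 = 2012.07 K → 2012 K.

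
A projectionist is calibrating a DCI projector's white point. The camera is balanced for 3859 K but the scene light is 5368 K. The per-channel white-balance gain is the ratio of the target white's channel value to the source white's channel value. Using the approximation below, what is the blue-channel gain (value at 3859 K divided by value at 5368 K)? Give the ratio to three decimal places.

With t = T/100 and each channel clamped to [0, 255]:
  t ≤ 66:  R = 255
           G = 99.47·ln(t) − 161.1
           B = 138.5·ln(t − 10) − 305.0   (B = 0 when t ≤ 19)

0.731

At 5368 K (t = 53.68):
  B = 138.5·ln(53.68 − 10) − 305.0 = 138.5·ln 43.68 − 305.0 = 138.5·3.7769 − 305.0 = 218.099.
At 3859 K (t = 38.59):
  B = 138.5·ln(38.59 − 10) − 305.0 = 138.5·ln 28.59 − 305.0 = 138.5·3.3531 − 305.0 = 159.398.
Gain = 159.398 / 218.099 = 0.7309 → 0.731.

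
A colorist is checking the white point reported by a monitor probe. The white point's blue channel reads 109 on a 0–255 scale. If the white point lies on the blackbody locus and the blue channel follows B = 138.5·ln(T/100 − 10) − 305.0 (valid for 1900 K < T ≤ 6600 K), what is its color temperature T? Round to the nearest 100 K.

3000 K

ln(t − 10) = (109 + 305.0) / 138.5 = 2.9892.
t − 10 = e^2.9892 = 19.869, so t = 29.869.
T = 100·t = 2987 K → 3000 K to the nearest 100 K.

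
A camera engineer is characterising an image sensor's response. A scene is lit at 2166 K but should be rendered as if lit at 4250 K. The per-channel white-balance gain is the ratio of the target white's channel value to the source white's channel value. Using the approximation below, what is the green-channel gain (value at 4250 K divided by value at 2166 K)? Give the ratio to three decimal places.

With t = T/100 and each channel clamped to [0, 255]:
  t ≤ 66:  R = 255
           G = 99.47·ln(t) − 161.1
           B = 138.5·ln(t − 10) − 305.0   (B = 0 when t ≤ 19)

At 2166 K (t = 21.66):
  G = 99.47·ln 21.66 − 161.1 = 99.47·3.0755 − 161.1 = 144.817.
At 4250 K (t = 42.5):
  G = 99.47·ln 42.5 − 161.1 = 99.47·3.7495 − 161.1 = 211.863.
Gain = 211.863 / 144.817 = 1.4630 → 1.463.

1.463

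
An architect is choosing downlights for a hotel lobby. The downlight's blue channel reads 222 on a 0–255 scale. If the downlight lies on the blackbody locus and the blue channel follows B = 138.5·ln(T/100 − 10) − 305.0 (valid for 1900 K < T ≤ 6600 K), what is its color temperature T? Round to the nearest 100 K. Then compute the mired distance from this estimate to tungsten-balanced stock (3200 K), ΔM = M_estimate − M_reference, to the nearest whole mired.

ln(t − 10) = (222 + 305.0) / 138.5 = 3.8051.
t − 10 = e^3.8051 = 44.928, so t = 54.928.
T = 100·t = 5493 K → 5500 K to the nearest 100 K.
M_estimate = 10⁶/5500 = 181.82; M_reference = 10⁶/3200 = 312.50.
ΔM = 181.82 − 312.50 = -130.68 → -131 mireds.

-131 mireds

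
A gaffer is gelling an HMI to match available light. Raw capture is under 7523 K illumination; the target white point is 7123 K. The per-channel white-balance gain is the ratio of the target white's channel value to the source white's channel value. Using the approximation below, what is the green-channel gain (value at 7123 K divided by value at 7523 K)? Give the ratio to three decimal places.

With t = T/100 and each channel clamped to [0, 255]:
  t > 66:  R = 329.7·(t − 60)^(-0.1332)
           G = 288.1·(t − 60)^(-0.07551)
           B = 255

At 7523 K (t = 75.23):
  G = 288.1·(75.23 − 60)^(-0.07551) = 288.1·15.23^(-0.07551) = 288.1·0.81413 = 234.551.
At 7123 K (t = 71.23):
  G = 288.1·(71.23 − 60)^(-0.07551) = 288.1·11.23^(-0.07551) = 288.1·0.83308 = 240.010.
Gain = 240.010 / 234.551 = 1.0233 → 1.023.

1.023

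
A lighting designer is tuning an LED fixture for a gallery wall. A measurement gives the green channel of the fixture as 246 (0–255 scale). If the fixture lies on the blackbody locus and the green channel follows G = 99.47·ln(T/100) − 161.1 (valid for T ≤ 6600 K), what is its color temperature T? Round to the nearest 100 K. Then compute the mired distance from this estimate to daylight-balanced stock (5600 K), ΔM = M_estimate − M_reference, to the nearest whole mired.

-12 mireds

ln t = (246 + 161.1) / 99.47 = 4.0927.
t = e^4.0927 = 59.901.
T = 100·t = 5990 K → 6000 K to the nearest 100 K.
M_estimate = 10⁶/6000 = 166.67; M_reference = 10⁶/5600 = 178.57.
ΔM = 166.67 − 178.57 = -11.90 → -12 mireds.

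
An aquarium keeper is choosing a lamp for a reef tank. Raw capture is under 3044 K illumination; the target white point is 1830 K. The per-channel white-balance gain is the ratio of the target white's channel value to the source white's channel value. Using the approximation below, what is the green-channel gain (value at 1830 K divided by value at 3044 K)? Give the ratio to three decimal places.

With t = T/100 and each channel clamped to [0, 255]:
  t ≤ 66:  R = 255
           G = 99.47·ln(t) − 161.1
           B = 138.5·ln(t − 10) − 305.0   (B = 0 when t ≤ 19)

At 3044 K (t = 30.44):
  G = 99.47·ln 30.44 − 161.1 = 99.47·3.4158 − 161.1 = 178.665.
At 1830 K (t = 18.3):
  G = 99.47·ln 18.3 − 161.1 = 99.47·2.9069 − 161.1 = 128.049.
Gain = 128.049 / 178.665 = 0.7167 → 0.717.

0.717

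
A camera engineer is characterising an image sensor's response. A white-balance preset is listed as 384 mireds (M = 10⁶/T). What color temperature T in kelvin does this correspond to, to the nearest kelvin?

T = 10⁶ / 384 = 2604.17 K → 2604 K.

2604 K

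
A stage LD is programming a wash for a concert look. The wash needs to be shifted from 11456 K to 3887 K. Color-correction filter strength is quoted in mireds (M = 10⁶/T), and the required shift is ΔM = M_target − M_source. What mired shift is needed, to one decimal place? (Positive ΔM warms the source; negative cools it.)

+170.0 mireds

M_source = 10⁶/11456 = 87.291; M_target = 10⁶/3887 = 257.268.
ΔM = 257.268 − 87.291 = 169.977 → +170.0 mireds, a warming shift.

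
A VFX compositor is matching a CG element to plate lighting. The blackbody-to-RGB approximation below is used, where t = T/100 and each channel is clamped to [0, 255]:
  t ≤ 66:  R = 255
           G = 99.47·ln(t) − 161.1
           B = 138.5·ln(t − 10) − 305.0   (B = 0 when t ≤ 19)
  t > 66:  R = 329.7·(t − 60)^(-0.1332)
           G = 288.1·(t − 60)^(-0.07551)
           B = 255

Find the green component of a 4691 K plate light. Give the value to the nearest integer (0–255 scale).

t = 4691/100 = 46.91; the t ≤ 66 branch applies.
G = 99.47·ln 46.91 − 161.1 = 99.47·3.8482 − 161.1 = 221.684.
Rounded: 222.

222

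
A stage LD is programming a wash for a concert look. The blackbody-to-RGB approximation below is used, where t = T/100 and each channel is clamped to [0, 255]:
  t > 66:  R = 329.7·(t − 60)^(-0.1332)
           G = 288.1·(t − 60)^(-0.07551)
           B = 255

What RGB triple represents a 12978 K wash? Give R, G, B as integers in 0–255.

R=187, G=209, B=255

t = 12978/100 = 129.78; the t > 66 branch applies.
R = 329.7·(129.78 − 60)^(-0.1332) = 329.7·69.78^(-0.1332) = 329.7·0.56809 = 187.298.
G = 288.1·(129.78 − 60)^(-0.07551) = 288.1·69.78^(-0.07551) = 288.1·0.72574 = 209.085.
B = 255 by definition for t > 66.
Rounded: (187, 209, 255).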